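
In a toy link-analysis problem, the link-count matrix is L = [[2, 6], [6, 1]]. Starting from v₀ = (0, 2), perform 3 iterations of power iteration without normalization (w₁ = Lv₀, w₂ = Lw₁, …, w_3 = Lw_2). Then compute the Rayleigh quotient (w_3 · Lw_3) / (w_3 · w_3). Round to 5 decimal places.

w1 = Lv₀ = (2·0 + 6·2; 6·0 + 1·2) = (12, 2)
w2 = Lw1 = (2·12 + 6·2; 6·12 + 1·2) = (36, 74)
w3 = Lw2 = (516, 290)
Lw3 = (2772, 3386)
w3·Lw3 = 516·2772 + 290·3386 = 2412292; w3·w3 = 516·516 + 290·290 = 350356
λ ≈ 2412292/350356 = 6.88526

6.88526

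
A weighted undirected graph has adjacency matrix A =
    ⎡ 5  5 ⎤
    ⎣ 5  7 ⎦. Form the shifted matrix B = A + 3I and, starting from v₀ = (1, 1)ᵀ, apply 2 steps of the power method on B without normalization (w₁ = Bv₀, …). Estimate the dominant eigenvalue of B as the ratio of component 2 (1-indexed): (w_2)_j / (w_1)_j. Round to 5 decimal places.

B = A + 3I has rows (8, 5); (5, 10)
w1 = Bv₀ = (8·1 + 5·1; 5·1 + 10·1) = (13, 15)
w2 = Bw1 = (8·13 + 5·15; 5·13 + 10·15) = (179, 215)
Ratio: 215/15 = 14.33333

14.33333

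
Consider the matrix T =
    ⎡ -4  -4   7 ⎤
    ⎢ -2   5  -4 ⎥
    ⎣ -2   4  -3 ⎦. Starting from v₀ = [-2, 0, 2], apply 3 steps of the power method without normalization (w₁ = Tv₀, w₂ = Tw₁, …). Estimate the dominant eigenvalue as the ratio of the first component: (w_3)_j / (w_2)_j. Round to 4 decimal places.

λ ≈ -2.2093

w1 = Tv₀ = ((-4)·(-2) + (-4)·0 + 7·2; (-2)·(-2) + 5·0 + (-4)·2; (-2)·(-2) + 4·0 + (-3)·2) = (22, -4, -2)
w2 = Tw1 = ((-4)·22 + (-4)·(-4) + 7·(-2); (-2)·22 + 5·(-4) + (-4)·(-2); (-2)·22 + 4·(-4) + (-3)·(-2)) = (-86, -56, -54)
w3 = Tw2 = (190, 108, 110)
Ratio at component: 190 / -86 = -2.2093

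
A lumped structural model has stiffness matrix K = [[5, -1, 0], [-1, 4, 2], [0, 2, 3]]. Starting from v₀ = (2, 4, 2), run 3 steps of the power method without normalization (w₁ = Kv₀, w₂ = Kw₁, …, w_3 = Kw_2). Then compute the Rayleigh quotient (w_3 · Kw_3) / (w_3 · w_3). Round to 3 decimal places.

5.637

w1 = Kv₀ = (5·2 + (-1)·4 + 0·2; (-1)·2 + 4·4 + 2·2; 0·2 + 2·4 + 3·2) = (6, 18, 14)
w2 = Kw1 = (5·6 + (-1)·18 + 0·14; (-1)·6 + 4·18 + 2·14; 0·6 + 2·18 + 3·14) = (12, 94, 78)
w3 = Kw2 = (-34, 520, 422)
Kw3 = (-690, 2958, 2306)
w3·Kw3 = (-34)·(-690) + 520·2958 + 422·2306 = 2534752; w3·w3 = (-34)·(-34) + 520·520 + 422·422 = 449640
λ ≈ 2534752/449640 = 5.637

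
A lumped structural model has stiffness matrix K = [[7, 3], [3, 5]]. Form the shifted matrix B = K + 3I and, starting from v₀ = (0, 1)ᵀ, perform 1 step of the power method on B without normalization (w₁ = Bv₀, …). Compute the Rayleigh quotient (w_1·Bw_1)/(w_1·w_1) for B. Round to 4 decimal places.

B = K + 3I has rows (10, 3); (3, 8)
w1 = Bv₀ = (10·0 + 3·1; 3·0 + 8·1) = (3, 8)
Bw1 = (54, 73)
w1·Bw1 = 746; w1·w1 = 73; μ ≈ 746/73 = 10.2192

10.2192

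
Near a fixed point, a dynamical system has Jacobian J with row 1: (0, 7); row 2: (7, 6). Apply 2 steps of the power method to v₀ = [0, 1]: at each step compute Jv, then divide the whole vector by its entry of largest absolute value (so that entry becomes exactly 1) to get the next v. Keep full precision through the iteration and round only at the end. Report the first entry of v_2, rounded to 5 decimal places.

Jv0 = (7.000000, 6.000000); divide by 7.000000 → v1 = (1.000000, 0.857143)
Jv1 = (6.000000, 12.142857); divide by 12.142857 → v2 = (0.494118, 1.000000)
Requested entry of v2: 42/85 = 0.49412

0.49412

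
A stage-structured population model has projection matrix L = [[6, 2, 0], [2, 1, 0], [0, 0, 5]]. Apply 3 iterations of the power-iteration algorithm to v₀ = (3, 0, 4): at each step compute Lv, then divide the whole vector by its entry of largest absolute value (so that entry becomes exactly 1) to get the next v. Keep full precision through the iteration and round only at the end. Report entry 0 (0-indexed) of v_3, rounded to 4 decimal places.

1.0000

Lv0 = (18.00000, 6.00000, 20.00000); divide by 20.00000 → v1 = (0.90000, 0.30000, 1.00000)
Lv1 = (6.00000, 2.10000, 5.00000); divide by 6.00000 → v2 = (1.00000, 0.35000, 0.83333)
Lv2 = (6.70000, 2.35000, 4.16667); divide by 6.70000 → v3 = (1.00000, 0.35075, 0.62189)
Requested entry of v3: 804/804 = 1.0000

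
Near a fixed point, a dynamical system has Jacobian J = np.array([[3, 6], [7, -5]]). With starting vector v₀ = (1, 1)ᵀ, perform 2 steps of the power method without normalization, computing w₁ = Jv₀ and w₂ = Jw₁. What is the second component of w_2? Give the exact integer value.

w1 = Jv₀ = (3·1 + 6·1; 7·1 + (-5)·1) = (9, 2)
w2 = Jw1 = (3·9 + 6·2; 7·9 + (-5)·2) = (39, 53)
The requested component of w2 is 53.

53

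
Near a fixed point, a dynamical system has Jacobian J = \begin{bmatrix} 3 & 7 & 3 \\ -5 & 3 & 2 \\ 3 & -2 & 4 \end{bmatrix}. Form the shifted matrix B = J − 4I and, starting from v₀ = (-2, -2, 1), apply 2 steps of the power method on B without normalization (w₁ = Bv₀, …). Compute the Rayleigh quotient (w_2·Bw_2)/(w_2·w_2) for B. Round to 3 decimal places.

B = J − 4I has rows (-1, 7, 3); (-5, -1, 2); (3, -2, 0)
w1 = Bv₀ = ((-1)·(-2) + 7·(-2) + 3·1; (-5)·(-2) + (-1)·(-2) + 2·1; 3·(-2) + (-2)·(-2) + 0·1) = (-9, 14, -2)
w2 = Bw1 = ((-1)·(-9) + 7·14 + 3·(-2); (-5)·(-9) + (-1)·14 + 2·(-2); 3·(-9) + (-2)·14 + 0·(-2)) = (101, 27, -55)
Bw2 = (-77, -642, 249)
w2·Bw2 = -38806; w2·w2 = 13955; μ ≈ -38806/13955 = -2.781

μ ≈ -2.781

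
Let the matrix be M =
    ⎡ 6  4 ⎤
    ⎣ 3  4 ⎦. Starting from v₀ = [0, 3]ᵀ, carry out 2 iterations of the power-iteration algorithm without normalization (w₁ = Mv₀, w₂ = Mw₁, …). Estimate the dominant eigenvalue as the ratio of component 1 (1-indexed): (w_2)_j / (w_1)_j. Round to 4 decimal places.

w1 = Mv₀ = (6·0 + 4·3; 3·0 + 4·3) = (12, 12)
w2 = Mw1 = (6·12 + 4·12; 3·12 + 4·12) = (120, 84)
Ratio at component: 120 / 12 = 10.0000

λ ≈ 10.0000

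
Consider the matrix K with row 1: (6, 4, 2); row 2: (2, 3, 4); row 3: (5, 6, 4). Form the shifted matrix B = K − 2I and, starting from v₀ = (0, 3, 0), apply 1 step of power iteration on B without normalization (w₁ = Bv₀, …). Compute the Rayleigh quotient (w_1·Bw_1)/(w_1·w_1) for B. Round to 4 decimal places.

B = K − 2I has rows (4, 4, 2); (2, 1, 4); (5, 6, 2)
w1 = Bv₀ = (4·0 + 4·3 + 2·0; 2·0 + 1·3 + 4·0; 5·0 + 6·3 + 2·0) = (12, 3, 18)
Bw1 = (96, 99, 114)
w1·Bw1 = 3501; w1·w1 = 477; μ ≈ 3501/477 = 7.3396

μ ≈ 7.3396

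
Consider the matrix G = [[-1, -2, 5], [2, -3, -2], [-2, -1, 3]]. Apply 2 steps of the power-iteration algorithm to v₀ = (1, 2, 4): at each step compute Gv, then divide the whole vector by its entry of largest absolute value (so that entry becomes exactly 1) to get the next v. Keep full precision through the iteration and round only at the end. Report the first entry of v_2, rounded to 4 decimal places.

Gv0 = (15.00000, -12.00000, 8.00000); divide by 15.00000 → v1 = (1.00000, -0.80000, 0.53333)
Gv1 = (3.26667, 3.33333, 0.40000); divide by 3.33333 → v2 = (0.98000, 1.00000, 0.12000)
Requested entry of v2: 49/50 = 0.9800

0.9800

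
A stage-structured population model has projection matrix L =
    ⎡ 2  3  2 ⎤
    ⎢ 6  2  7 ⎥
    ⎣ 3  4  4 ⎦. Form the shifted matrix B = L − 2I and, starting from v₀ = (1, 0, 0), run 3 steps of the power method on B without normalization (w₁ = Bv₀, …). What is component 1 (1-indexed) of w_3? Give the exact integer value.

123

B = L − 2I has rows (0, 3, 2); (6, 0, 7); (3, 4, 2)
w1 = Bv₀ = (0·1 + 3·0 + 2·0; 6·1 + 0·0 + 7·0; 3·1 + 4·0 + 2·0) = (0, 6, 3)
w2 = Bw1 = (0·0 + 3·6 + 2·3; 6·0 + 0·6 + 7·3; 3·0 + 4·6 + 2·3) = (24, 21, 30)
w3 = Bw2 = (123, 354, 216)
Requested component of w3: 123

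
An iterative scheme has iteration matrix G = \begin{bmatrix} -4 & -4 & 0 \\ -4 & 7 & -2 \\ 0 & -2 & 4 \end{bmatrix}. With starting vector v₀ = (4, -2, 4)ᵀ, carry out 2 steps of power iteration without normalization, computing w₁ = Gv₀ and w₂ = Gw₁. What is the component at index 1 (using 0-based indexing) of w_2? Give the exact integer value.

-274

w1 = Gv₀ = ((-4)·4 + (-4)·(-2) + 0·4; (-4)·4 + 7·(-2) + (-2)·4; 0·4 + (-2)·(-2) + 4·4) = (-8, -38, 20)
w2 = Gw1 = ((-4)·(-8) + (-4)·(-38) + 0·20; (-4)·(-8) + 7·(-38) + (-2)·20; 0·(-8) + (-2)·(-38) + 4·20) = (184, -274, 156)
The requested component of w2 is -274.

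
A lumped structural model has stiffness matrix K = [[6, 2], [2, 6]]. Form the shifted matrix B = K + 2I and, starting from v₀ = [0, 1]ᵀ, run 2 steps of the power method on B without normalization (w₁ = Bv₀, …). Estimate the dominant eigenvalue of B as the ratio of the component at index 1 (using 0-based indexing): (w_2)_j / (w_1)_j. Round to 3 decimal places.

B = K + 2I has rows (8, 2); (2, 8)
w1 = Bv₀ = (2, 8)
w2 = Bw1 = (32, 68)
Ratio: 68/8 = 8.500

μ ≈ 8.500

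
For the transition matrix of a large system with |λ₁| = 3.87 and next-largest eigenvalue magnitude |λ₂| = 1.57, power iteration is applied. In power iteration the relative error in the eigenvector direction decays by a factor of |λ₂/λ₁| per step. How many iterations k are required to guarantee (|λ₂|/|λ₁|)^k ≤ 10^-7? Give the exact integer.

18

|λ₂/λ₁| = 1.57/3.87 = 0.40568
Need k ≥ ln(10^-7) / ln(0.40568) = -16.1181 / -0.9022 ≈ 17.866
Smallest integer k satisfying the bound: 18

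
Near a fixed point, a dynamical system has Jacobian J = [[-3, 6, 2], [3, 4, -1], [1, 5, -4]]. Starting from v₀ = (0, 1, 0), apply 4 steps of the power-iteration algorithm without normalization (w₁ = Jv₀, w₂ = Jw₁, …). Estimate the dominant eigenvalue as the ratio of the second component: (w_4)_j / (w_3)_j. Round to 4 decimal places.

w1 = Jv₀ = (6, 4, 5)
w2 = Jw1 = (16, 29, 6)
w3 = Jw2 = (138, 158, 137)
w4 = Jw3 = (808, 909, 380)
Ratio at component: 909 / 158 = 5.7532

λ ≈ 5.7532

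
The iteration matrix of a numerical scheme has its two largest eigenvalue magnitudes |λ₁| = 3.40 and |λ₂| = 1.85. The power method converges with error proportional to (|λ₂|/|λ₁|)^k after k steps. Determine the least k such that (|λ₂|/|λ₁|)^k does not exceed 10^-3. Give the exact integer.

12

|λ₂/λ₁| = 1.85/3.40 = 0.54412
Need k ≥ ln(10^-3) / ln(0.54412) = -6.9078 / -0.6086 ≈ 11.350
Smallest integer k satisfying the bound: 12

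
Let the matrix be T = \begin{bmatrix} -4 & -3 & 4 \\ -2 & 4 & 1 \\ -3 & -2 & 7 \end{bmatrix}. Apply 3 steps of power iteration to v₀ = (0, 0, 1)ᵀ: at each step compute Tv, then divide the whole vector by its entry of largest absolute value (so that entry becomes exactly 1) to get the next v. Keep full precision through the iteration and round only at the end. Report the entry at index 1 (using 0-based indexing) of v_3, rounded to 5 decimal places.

0.13679

Tv0 = (4.000000, 1.000000, 7.000000); divide by 7.000000 → v1 = (0.571429, 0.142857, 1.000000)
Tv1 = (1.285714, 0.428571, 5.000000); divide by 5.000000 → v2 = (0.257143, 0.085714, 1.000000)
Tv2 = (2.714286, 0.828571, 6.057143); divide by 6.057143 → v3 = (0.448113, 0.136792, 1.000000)
Requested entry of v3: 29/212 = 0.13679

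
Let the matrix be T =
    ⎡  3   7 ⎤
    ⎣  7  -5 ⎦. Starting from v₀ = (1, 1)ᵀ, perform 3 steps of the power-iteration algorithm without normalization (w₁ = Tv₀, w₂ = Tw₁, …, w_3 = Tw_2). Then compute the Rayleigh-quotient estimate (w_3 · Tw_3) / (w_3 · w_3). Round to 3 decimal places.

3.201

w1 = Tv₀ = (10, 2)
w2 = Tw1 = (44, 60)
w3 = Tw2 = (552, 8)
Tw3 = (1712, 3824)
w3·Tw3 = 552·1712 + 8·3824 = 975616; w3·w3 = 552·552 + 8·8 = 304768
λ ≈ 975616/304768 = 3.201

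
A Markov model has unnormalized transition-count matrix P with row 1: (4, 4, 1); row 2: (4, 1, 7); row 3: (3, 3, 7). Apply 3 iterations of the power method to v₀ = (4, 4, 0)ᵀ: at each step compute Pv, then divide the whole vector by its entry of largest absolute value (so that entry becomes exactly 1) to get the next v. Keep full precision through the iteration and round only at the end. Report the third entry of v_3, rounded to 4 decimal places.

Pv0 = (32.00000, 20.00000, 24.00000); divide by 32.00000 → v1 = (1.00000, 0.62500, 0.75000)
Pv1 = (7.25000, 9.87500, 10.12500); divide by 10.12500 → v2 = (0.71605, 0.97531, 1.00000)
Pv2 = (7.76543, 10.83951, 12.07407); divide by 12.07407 → v3 = (0.64315, 0.89775, 1.00000)
Requested entry of v3: 3912/3912 = 1.0000

1.0000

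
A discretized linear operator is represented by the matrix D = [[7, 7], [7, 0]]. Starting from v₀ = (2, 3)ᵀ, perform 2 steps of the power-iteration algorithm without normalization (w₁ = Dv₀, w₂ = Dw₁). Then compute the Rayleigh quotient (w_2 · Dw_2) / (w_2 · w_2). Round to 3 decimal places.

11.257

w1 = Dv₀ = (7·2 + 7·3; 7·2 + 0·3) = (35, 14)
w2 = Dw1 = (7·35 + 7·14; 7·35 + 0·14) = (343, 245)
Dw2 = (4116, 2401)
w2·Dw2 = 343·4116 + 245·2401 = 2000033; w2·w2 = 343·343 + 245·245 = 177674
λ ≈ 2000033/177674 = 11.257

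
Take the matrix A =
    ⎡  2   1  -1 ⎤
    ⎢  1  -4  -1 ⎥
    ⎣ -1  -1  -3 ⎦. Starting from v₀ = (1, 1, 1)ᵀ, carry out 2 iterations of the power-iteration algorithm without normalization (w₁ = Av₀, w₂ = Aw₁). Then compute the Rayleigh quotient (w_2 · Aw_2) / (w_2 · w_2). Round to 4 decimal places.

λ ≈ -4.3357

w1 = Av₀ = (2, -4, -5)
w2 = Aw1 = (5, 23, 17)
Aw2 = (16, -104, -79)
w2·Aw2 = 5·16 + 23·(-104) + 17·(-79) = -3655; w2·w2 = 5·5 + 23·23 + 17·17 = 843
λ ≈ -3655/843 = -4.3357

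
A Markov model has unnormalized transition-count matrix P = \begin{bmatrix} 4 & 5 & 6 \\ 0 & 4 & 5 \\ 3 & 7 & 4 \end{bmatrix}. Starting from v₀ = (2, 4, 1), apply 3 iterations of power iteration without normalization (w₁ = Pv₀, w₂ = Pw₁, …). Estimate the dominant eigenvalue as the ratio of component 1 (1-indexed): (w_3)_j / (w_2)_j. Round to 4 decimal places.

12.0512

w1 = Pv₀ = (34, 21, 38)
w2 = Pw1 = (469, 274, 401)
w3 = Pw2 = (5652, 3101, 4929)
Ratio at component: 5652 / 469 = 12.0512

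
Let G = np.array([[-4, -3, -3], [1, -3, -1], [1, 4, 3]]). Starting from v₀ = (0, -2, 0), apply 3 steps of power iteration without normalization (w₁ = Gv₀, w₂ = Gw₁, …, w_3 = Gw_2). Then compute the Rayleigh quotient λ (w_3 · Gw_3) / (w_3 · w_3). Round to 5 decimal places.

w1 = Gv₀ = ((-4)·0 + (-3)·(-2) + (-3)·0; 1·0 + (-3)·(-2) + (-1)·0; 1·0 + 4·(-2) + 3·0) = (6, 6, -8)
w2 = Gw1 = ((-4)·6 + (-3)·6 + (-3)·(-8); 1·6 + (-3)·6 + (-1)·(-8); 1·6 + 4·6 + 3·(-8)) = (-18, -4, 6)
w3 = Gw2 = (66, -12, -16)
Gw3 = (-180, 118, -30)
w3·Gw3 = 66·(-180) + (-12)·118 + (-16)·(-30) = -12816; w3·w3 = 66·66 + (-12)·(-12) + (-16)·(-16) = 4756
λ ≈ -12816/4756 = -2.69470

-2.69470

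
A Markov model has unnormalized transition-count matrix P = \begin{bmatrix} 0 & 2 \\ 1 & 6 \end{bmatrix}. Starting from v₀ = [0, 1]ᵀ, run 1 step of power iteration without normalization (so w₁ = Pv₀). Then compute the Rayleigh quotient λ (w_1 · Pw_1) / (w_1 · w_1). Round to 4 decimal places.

λ ≈ 6.3000

w1 = Pv₀ = (0·0 + 2·1; 1·0 + 6·1) = (2, 6)
Pw1 = (12, 38)
w1·Pw1 = 2·12 + 6·38 = 252; w1·w1 = 2·2 + 6·6 = 40
λ ≈ 252/40 = 6.3000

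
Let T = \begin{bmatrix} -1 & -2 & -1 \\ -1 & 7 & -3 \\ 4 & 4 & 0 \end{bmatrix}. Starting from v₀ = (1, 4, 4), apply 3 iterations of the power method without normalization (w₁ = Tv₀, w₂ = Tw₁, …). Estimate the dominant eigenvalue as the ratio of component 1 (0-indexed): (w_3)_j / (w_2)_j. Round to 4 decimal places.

7.2241

w1 = Tv₀ = (-13, 15, 20)
w2 = Tw1 = (-37, 58, 8)
w3 = Tw2 = (-87, 419, 84)
Ratio at component: 419 / 58 = 7.2241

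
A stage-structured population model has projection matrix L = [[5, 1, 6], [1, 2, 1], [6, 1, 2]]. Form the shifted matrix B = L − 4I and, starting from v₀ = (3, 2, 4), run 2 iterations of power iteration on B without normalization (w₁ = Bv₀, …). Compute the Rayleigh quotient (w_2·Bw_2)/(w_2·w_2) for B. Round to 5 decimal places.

B = L − 4I has rows (1, 1, 6); (1, -2, 1); (6, 1, -2)
w1 = Bv₀ = (1·3 + 1·2 + 6·4; 1·3 + (-2)·2 + 1·4; 6·3 + 1·2 + (-2)·4) = (29, 3, 12)
w2 = Bw1 = (1·29 + 1·3 + 6·12; 1·29 + (-2)·3 + 1·12; 6·29 + 1·3 + (-2)·12) = (104, 35, 153)
Bw2 = (1057, 187, 353)
w2·Bw2 = 170482; w2·w2 = 35450; μ ≈ 170482/35450 = 4.80908

μ ≈ 4.80908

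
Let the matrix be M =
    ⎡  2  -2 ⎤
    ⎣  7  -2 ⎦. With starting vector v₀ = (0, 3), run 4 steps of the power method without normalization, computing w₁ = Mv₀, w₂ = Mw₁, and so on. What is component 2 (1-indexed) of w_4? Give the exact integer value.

300

w1 = Mv₀ = (-6, -6)
w2 = Mw1 = (0, -30)
w3 = Mw2 = (60, 60)
w4 = Mw3 = (0, 300)
The requested component of w4 is 300.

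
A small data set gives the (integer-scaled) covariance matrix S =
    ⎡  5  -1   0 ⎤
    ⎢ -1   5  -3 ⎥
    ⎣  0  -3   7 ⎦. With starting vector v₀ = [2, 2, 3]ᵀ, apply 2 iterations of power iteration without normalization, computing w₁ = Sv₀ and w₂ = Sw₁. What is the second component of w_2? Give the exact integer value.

-58

w1 = Sv₀ = (8, -1, 15)
w2 = Sw1 = (41, -58, 108)
The requested component of w2 is -58.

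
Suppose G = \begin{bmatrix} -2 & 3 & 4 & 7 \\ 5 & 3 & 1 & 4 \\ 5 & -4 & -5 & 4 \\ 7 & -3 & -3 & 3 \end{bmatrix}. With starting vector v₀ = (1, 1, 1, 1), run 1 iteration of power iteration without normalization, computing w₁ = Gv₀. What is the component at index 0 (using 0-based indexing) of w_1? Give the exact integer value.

w1 = Gv₀ = ((-2)·1 + 3·1 + 4·1 + 7·1; 5·1 + 3·1 + 1·1 + 4·1; 5·1 + (-4)·1 + (-5)·1 + 4·1; 7·1 + (-3)·1 + (-3)·1 + 3·1) = (12, 13, 0, 4)
The requested component of w1 is 12.

12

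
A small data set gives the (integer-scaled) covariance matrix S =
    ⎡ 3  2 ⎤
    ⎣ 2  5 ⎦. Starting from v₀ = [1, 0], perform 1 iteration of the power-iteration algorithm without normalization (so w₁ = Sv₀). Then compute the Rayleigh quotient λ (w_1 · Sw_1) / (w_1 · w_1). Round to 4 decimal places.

w1 = Sv₀ = (3·1 + 2·0; 2·1 + 5·0) = (3, 2)
Sw1 = (13, 16)
w1·Sw1 = 3·13 + 2·16 = 71; w1·w1 = 3·3 + 2·2 = 13
λ ≈ 71/13 = 5.4615

λ ≈ 5.4615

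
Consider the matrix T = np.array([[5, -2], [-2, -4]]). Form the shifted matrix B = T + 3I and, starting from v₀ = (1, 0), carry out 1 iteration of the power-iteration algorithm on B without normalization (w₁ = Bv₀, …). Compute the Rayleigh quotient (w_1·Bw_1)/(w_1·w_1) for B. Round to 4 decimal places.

B = T + 3I has rows (8, -2); (-2, -1)
w1 = Bv₀ = (8·1 + (-2)·0; (-2)·1 + (-1)·0) = (8, -2)
Bw1 = (68, -14)
w1·Bw1 = 572; w1·w1 = 68; μ ≈ 572/68 = 8.4118

μ ≈ 8.4118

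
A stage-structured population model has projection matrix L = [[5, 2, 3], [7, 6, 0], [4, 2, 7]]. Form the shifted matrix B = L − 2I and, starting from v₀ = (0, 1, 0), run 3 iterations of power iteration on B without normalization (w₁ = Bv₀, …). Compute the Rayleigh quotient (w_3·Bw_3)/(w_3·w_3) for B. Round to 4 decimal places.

9.6295

B = L − 2I has rows (3, 2, 3); (7, 4, 0); (4, 2, 5)
w1 = Bv₀ = (3·0 + 2·1 + 3·0; 7·0 + 4·1 + 0·0; 4·0 + 2·1 + 5·0) = (2, 4, 2)
w2 = Bw1 = (3·2 + 2·4 + 3·2; 7·2 + 4·4 + 0·2; 4·2 + 2·4 + 5·2) = (20, 30, 26)
w3 = Bw2 = (198, 260, 270)
Bw3 = (1924, 2426, 2662)
w3·Bw3 = 1730452; w3·w3 = 179704; μ ≈ 1730452/179704 = 9.6295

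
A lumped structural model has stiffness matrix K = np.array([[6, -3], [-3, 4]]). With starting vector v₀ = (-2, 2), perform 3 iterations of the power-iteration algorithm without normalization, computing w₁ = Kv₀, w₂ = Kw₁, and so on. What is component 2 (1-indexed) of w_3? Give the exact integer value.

w1 = Kv₀ = (6·(-2) + (-3)·2; (-3)·(-2) + 4·2) = (-18, 14)
w2 = Kw1 = (6·(-18) + (-3)·14; (-3)·(-18) + 4·14) = (-150, 110)
w3 = Kw2 = (-1230, 890)
The requested component of w3 is 890.

890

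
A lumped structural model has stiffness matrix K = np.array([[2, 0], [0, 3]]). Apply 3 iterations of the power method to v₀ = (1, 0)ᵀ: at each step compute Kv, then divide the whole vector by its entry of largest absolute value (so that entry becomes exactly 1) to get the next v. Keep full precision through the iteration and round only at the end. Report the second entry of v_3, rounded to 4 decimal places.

0.0000

Kv0 = (2.00000, 0.00000); divide by 2.00000 → v1 = (1.00000, 0.00000)
Kv1 = (2.00000, 0.00000); divide by 2.00000 → v2 = (1.00000, 0.00000)
Kv2 = (2.00000, 0.00000); divide by 2.00000 → v3 = (1.00000, 0.00000)
Requested entry of v3: 0/8 = 0.0000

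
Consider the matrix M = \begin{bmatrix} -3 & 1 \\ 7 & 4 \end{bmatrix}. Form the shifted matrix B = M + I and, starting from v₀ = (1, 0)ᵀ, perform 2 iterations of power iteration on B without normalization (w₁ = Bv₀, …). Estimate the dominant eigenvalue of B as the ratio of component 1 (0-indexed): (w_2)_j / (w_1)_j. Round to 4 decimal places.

B = M + I has rows (-2, 1); (7, 5)
w1 = Bv₀ = ((-2)·1 + 1·0; 7·1 + 5·0) = (-2, 7)
w2 = Bw1 = ((-2)·(-2) + 1·7; 7·(-2) + 5·7) = (11, 21)
Ratio: 21/7 = 3.0000

μ ≈ 3.0000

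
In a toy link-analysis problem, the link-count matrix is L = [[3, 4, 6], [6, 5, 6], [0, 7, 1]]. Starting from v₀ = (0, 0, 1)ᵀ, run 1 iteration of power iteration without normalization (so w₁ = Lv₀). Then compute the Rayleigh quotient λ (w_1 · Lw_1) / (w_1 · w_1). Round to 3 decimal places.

10.452

w1 = Lv₀ = (3·0 + 4·0 + 6·1; 6·0 + 5·0 + 6·1; 0·0 + 7·0 + 1·1) = (6, 6, 1)
Lw1 = (48, 72, 43)
w1·Lw1 = 6·48 + 6·72 + 1·43 = 763; w1·w1 = 6·6 + 6·6 + 1·1 = 73
λ ≈ 763/73 = 10.452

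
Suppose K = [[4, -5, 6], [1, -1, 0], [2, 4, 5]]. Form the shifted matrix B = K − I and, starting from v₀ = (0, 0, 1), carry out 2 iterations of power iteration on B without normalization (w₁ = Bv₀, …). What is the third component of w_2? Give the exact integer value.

B = K − I has rows (3, -5, 6); (1, -2, 0); (2, 4, 4)
w1 = Bv₀ = (3·0 + (-5)·0 + 6·1; 1·0 + (-2)·0 + 0·1; 2·0 + 4·0 + 4·1) = (6, 0, 4)
w2 = Bw1 = (3·6 + (-5)·0 + 6·4; 1·6 + (-2)·0 + 0·4; 2·6 + 4·0 + 4·4) = (42, 6, 28)
Requested component of w2: 28

28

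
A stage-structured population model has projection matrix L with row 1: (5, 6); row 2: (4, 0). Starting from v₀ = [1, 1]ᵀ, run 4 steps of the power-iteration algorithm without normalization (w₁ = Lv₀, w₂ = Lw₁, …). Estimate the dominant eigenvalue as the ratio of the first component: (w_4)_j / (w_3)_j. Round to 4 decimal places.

w1 = Lv₀ = (11, 4)
w2 = Lw1 = (79, 44)
w3 = Lw2 = (659, 316)
w4 = Lw3 = (5191, 2636)
Ratio at component: 5191 / 659 = 7.8771

7.8771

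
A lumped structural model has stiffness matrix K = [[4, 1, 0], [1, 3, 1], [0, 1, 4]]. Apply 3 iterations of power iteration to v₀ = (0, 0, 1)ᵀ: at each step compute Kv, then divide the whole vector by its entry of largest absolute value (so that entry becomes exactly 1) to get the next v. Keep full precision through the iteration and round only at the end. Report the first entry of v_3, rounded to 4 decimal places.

0.1467

Kv0 = (0.00000, 1.00000, 4.00000); divide by 4.00000 → v1 = (0.00000, 0.25000, 1.00000)
Kv1 = (0.25000, 1.75000, 4.25000); divide by 4.25000 → v2 = (0.05882, 0.41176, 1.00000)
Kv2 = (0.64706, 2.29412, 4.41176); divide by 4.41176 → v3 = (0.14667, 0.52000, 1.00000)
Requested entry of v3: 11/75 = 0.1467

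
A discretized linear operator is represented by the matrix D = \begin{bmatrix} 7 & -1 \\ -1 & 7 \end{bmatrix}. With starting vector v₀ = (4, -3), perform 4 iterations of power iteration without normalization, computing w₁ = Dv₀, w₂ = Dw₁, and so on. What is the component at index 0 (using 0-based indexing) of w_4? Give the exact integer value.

14984

w1 = Dv₀ = (7·4 + (-1)·(-3); (-1)·4 + 7·(-3)) = (31, -25)
w2 = Dw1 = (7·31 + (-1)·(-25); (-1)·31 + 7·(-25)) = (242, -206)
w3 = Dw2 = (1900, -1684)
w4 = Dw3 = (14984, -13688)
The requested component of w4 is 14984.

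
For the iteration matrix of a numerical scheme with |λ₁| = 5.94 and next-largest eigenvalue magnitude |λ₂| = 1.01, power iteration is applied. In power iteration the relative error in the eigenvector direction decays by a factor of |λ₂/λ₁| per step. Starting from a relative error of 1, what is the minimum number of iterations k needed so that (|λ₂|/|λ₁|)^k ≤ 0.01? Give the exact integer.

|λ₂/λ₁| = 1.01/5.94 = 0.17003
Need k ≥ ln(0.01) / ln(0.17003) = -4.6052 / -1.7718 ≈ 2.599
Smallest integer k satisfying the bound: 3

3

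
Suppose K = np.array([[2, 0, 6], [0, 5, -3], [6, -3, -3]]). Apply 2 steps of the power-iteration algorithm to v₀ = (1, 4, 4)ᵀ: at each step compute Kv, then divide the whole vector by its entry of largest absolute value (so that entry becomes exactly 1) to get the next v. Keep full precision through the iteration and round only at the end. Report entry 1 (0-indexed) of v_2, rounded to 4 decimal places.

Kv0 = (26.00000, 8.00000, -18.00000); divide by 26.00000 → v1 = (1.00000, 0.30769, -0.69231)
Kv1 = (-2.15385, 3.61538, 7.15385); divide by 7.15385 → v2 = (-0.30108, 0.50538, 1.00000)
Requested entry of v2: 94/186 = 0.5054

0.5054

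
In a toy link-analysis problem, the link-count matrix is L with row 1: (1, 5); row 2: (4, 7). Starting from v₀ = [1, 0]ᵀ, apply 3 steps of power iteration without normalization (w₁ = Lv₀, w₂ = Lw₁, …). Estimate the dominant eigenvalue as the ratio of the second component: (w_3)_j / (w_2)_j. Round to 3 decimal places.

9.625

w1 = Lv₀ = (1·1 + 5·0; 4·1 + 7·0) = (1, 4)
w2 = Lw1 = (1·1 + 5·4; 4·1 + 7·4) = (21, 32)
w3 = Lw2 = (181, 308)
Ratio at component: 308 / 32 = 9.625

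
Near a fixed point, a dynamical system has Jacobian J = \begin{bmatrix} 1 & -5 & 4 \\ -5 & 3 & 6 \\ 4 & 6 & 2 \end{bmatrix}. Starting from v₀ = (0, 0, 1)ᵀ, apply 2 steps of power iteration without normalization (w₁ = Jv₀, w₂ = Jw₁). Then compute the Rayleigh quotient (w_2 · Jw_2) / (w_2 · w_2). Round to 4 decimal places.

λ ≈ 2.0652

w1 = Jv₀ = (1·0 + (-5)·0 + 4·1; (-5)·0 + 3·0 + 6·1; 4·0 + 6·0 + 2·1) = (4, 6, 2)
w2 = Jw1 = (1·4 + (-5)·6 + 4·2; (-5)·4 + 3·6 + 6·2; 4·4 + 6·6 + 2·2) = (-18, 10, 56)
Jw2 = (156, 456, 100)
w2·Jw2 = (-18)·156 + 10·456 + 56·100 = 7352; w2·w2 = (-18)·(-18) + 10·10 + 56·56 = 3560
λ ≈ 7352/3560 = 2.0652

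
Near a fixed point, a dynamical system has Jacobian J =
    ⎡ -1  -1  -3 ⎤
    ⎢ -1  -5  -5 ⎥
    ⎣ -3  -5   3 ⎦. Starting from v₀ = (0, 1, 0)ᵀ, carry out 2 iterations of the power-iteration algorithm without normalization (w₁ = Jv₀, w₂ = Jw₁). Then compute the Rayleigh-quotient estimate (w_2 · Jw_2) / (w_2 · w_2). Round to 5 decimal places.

w1 = Jv₀ = (-1, -5, -5)
w2 = Jw1 = (21, 51, 13)
Jw2 = (-111, -341, -279)
w2·Jw2 = 21·(-111) + 51·(-341) + 13·(-279) = -23349; w2·w2 = 21·21 + 51·51 + 13·13 = 3211
λ ≈ -23349/3211 = -7.27157

-7.27157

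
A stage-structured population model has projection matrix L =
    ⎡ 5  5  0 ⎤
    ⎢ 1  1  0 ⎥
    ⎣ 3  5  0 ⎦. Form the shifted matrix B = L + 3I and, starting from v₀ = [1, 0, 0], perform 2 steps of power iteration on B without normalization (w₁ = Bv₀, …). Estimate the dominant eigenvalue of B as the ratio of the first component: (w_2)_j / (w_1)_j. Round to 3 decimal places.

B = L + 3I has rows (8, 5, 0); (1, 4, 0); (3, 5, 3)
w1 = Bv₀ = (8·1 + 5·0 + 0·0; 1·1 + 4·0 + 0·0; 3·1 + 5·0 + 3·0) = (8, 1, 3)
w2 = Bw1 = (8·8 + 5·1 + 0·3; 1·8 + 4·1 + 0·3; 3·8 + 5·1 + 3·3) = (69, 12, 38)
Ratio: 69/8 = 8.625

8.625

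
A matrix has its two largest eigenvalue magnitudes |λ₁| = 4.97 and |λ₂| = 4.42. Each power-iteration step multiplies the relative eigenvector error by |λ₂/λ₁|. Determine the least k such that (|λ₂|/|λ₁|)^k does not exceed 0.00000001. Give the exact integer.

|λ₂/λ₁| = 4.42/4.97 = 0.88934
Need k ≥ ln(0.00000001) / ln(0.88934) = -18.4207 / -0.1173 ≈ 157.066
Smallest integer k satisfying the bound: 158

158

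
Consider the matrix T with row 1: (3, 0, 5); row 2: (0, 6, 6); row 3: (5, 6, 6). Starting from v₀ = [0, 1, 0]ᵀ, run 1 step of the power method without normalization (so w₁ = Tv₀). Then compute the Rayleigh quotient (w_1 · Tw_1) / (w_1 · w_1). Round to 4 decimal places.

λ ≈ 12.0000

w1 = Tv₀ = (0, 6, 6)
Tw1 = (30, 72, 72)
w1·Tw1 = 0·30 + 6·72 + 6·72 = 864; w1·w1 = 0·0 + 6·6 + 6·6 = 72
λ ≈ 864/72 = 12.0000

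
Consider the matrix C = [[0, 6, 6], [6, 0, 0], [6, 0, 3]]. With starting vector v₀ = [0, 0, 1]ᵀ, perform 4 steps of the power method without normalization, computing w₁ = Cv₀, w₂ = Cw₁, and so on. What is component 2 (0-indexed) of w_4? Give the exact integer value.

3645

w1 = Cv₀ = (0·0 + 6·0 + 6·1; 6·0 + 0·0 + 0·1; 6·0 + 0·0 + 3·1) = (6, 0, 3)
w2 = Cw1 = (0·6 + 6·0 + 6·3; 6·6 + 0·0 + 0·3; 6·6 + 0·0 + 3·3) = (18, 36, 45)
w3 = Cw2 = (486, 108, 243)
w4 = Cw3 = (2106, 2916, 3645)
The requested component of w4 is 3645.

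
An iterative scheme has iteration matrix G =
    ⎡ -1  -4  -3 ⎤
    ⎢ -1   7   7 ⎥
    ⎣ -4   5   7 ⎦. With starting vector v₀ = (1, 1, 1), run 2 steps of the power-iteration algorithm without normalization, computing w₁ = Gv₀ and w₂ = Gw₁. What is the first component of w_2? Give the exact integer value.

w1 = Gv₀ = ((-1)·1 + (-4)·1 + (-3)·1; (-1)·1 + 7·1 + 7·1; (-4)·1 + 5·1 + 7·1) = (-8, 13, 8)
w2 = Gw1 = ((-1)·(-8) + (-4)·13 + (-3)·8; (-1)·(-8) + 7·13 + 7·8; (-4)·(-8) + 5·13 + 7·8) = (-68, 155, 153)
The requested component of w2 is -68.

-68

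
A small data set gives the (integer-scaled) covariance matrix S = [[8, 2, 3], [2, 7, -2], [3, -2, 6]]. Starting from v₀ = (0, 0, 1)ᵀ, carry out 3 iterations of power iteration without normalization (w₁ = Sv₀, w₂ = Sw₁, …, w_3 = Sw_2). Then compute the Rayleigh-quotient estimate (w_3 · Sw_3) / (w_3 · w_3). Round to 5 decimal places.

w1 = Sv₀ = (8·0 + 2·0 + 3·1; 2·0 + 7·0 + (-2)·1; 3·0 + (-2)·0 + 6·1) = (3, -2, 6)
w2 = Sw1 = (8·3 + 2·(-2) + 3·6; 2·3 + 7·(-2) + (-2)·6; 3·3 + (-2)·(-2) + 6·6) = (38, -20, 49)
w3 = Sw2 = (411, -162, 448)
Sw3 = (4308, -1208, 4245)
w3·Sw3 = 411·4308 + (-162)·(-1208) + 448·4245 = 3868044; w3·w3 = 411·411 + (-162)·(-162) + 448·448 = 395869
λ ≈ 3868044/395869 = 9.77102

9.77102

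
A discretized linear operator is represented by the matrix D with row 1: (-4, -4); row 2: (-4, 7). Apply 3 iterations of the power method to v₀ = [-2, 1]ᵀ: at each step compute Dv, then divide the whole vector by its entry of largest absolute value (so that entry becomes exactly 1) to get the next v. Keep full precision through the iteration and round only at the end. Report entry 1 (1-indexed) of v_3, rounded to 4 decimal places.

Dv0 = (4.00000, 15.00000); divide by 15.00000 → v1 = (0.26667, 1.00000)
Dv1 = (-5.06667, 5.93333); divide by 5.93333 → v2 = (-0.85393, 1.00000)
Dv2 = (-0.58427, 10.41573); divide by 10.41573 → v3 = (-0.05609, 1.00000)
Requested entry of v3: -52/927 = -0.0561

-0.0561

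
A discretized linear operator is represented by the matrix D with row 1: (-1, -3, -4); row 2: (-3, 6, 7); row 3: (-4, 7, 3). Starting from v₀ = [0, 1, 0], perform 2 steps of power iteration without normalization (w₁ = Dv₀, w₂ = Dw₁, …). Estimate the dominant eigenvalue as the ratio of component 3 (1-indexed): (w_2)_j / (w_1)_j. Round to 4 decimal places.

10.7143

w1 = Dv₀ = ((-1)·0 + (-3)·1 + (-4)·0; (-3)·0 + 6·1 + 7·0; (-4)·0 + 7·1 + 3·0) = (-3, 6, 7)
w2 = Dw1 = ((-1)·(-3) + (-3)·6 + (-4)·7; (-3)·(-3) + 6·6 + 7·7; (-4)·(-3) + 7·6 + 3·7) = (-43, 94, 75)
Ratio at component: 75 / 7 = 10.7143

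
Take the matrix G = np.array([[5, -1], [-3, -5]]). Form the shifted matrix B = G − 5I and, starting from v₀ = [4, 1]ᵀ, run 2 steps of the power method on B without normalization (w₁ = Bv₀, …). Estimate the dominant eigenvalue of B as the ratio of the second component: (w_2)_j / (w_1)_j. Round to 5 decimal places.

B = G − 5I has rows (0, -1); (-3, -10)
w1 = Bv₀ = (-1, -22)
w2 = Bw1 = (22, 223)
Ratio: 223/-22 = -10.13636

-10.13636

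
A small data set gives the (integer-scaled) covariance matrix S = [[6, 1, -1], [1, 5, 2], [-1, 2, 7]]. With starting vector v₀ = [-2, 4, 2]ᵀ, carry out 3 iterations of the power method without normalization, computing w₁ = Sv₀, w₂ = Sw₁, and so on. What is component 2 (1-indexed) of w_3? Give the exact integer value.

w1 = Sv₀ = (6·(-2) + 1·4 + (-1)·2; 1·(-2) + 5·4 + 2·2; (-1)·(-2) + 2·4 + 7·2) = (-10, 22, 24)
w2 = Sw1 = (6·(-10) + 1·22 + (-1)·24; 1·(-10) + 5·22 + 2·24; (-1)·(-10) + 2·22 + 7·24) = (-62, 148, 222)
w3 = Sw2 = (-446, 1122, 1912)
The requested component of w3 is 1122.

1122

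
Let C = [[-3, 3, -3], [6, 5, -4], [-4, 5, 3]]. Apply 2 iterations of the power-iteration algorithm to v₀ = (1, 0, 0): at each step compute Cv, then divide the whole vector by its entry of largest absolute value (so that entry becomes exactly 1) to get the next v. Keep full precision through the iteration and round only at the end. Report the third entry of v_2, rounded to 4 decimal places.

0.7692

Cv0 = (-3.00000, 6.00000, -4.00000); divide by 6.00000 → v1 = (-0.50000, 1.00000, -0.66667)
Cv1 = (6.50000, 4.66667, 5.00000); divide by 6.50000 → v2 = (1.00000, 0.71795, 0.76923)
Requested entry of v2: 30/39 = 0.7692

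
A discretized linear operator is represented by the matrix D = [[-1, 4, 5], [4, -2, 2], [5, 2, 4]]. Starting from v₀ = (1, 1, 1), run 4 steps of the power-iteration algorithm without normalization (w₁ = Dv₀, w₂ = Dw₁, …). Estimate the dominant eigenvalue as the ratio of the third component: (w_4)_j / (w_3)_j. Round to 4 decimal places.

w1 = Dv₀ = (8, 4, 11)
w2 = Dw1 = (63, 46, 92)
w3 = Dw2 = (581, 344, 775)
w4 = Dw3 = (4670, 3186, 6693)
Ratio at component: 6693 / 775 = 8.6361

8.6361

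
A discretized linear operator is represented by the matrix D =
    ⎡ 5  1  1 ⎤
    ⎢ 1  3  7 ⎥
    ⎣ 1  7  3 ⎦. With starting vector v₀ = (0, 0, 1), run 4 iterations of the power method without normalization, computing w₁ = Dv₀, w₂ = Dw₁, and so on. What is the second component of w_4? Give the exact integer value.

w1 = Dv₀ = (5·0 + 1·0 + 1·1; 1·0 + 3·0 + 7·1; 1·0 + 7·0 + 3·1) = (1, 7, 3)
w2 = Dw1 = (5·1 + 1·7 + 1·3; 1·1 + 3·7 + 7·3; 1·1 + 7·7 + 3·3) = (15, 43, 59)
w3 = Dw2 = (177, 557, 493)
w4 = Dw3 = (1935, 5299, 5555)
The requested component of w4 is 5299.

5299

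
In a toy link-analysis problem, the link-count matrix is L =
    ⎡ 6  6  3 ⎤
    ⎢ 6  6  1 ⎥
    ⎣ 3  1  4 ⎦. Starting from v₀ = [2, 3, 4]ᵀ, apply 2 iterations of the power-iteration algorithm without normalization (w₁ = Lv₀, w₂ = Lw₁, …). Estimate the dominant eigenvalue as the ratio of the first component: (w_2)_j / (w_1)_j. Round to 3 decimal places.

12.643

w1 = Lv₀ = (42, 34, 25)
w2 = Lw1 = (531, 481, 260)
Ratio at component: 531 / 42 = 12.643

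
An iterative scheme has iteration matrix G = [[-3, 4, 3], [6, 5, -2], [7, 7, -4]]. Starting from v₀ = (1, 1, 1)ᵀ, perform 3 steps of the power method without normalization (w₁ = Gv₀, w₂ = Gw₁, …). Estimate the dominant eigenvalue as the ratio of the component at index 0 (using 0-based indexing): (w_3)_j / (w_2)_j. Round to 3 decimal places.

w1 = Gv₀ = ((-3)·1 + 4·1 + 3·1; 6·1 + 5·1 + (-2)·1; 7·1 + 7·1 + (-4)·1) = (4, 9, 10)
w2 = Gw1 = ((-3)·4 + 4·9 + 3·10; 6·4 + 5·9 + (-2)·10; 7·4 + 7·9 + (-4)·10) = (54, 49, 51)
w3 = Gw2 = (187, 467, 517)
Ratio at component: 187 / 54 = 3.463

λ ≈ 3.463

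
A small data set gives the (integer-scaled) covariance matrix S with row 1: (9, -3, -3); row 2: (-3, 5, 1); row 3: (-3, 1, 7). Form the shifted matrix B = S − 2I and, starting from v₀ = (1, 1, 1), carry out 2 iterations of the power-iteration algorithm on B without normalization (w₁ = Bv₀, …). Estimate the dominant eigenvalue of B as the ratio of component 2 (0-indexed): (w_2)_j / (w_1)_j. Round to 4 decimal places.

B = S − 2I has rows (7, -3, -3); (-3, 3, 1); (-3, 1, 5)
w1 = Bv₀ = (1, 1, 3)
w2 = Bw1 = (-5, 3, 13)
Ratio: 13/3 = 4.3333

4.3333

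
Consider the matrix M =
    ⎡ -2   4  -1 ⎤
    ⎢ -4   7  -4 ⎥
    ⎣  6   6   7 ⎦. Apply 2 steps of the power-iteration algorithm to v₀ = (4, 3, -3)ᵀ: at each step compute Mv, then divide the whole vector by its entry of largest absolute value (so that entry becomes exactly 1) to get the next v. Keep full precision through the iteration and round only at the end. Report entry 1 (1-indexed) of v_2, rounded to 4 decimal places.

Mv0 = (7.00000, 17.00000, 21.00000); divide by 21.00000 → v1 = (0.33333, 0.80952, 1.00000)
Mv1 = (1.57143, 0.33333, 13.85714); divide by 13.85714 → v2 = (0.11340, 0.02405, 1.00000)
Requested entry of v2: 33/291 = 0.1134

0.1134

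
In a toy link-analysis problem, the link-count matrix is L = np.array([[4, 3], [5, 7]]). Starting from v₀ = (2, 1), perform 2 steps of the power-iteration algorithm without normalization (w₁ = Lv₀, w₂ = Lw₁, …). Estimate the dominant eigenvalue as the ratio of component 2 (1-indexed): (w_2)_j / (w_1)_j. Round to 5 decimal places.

10.23529

w1 = Lv₀ = (11, 17)
w2 = Lw1 = (95, 174)
Ratio at component: 174 / 17 = 10.23529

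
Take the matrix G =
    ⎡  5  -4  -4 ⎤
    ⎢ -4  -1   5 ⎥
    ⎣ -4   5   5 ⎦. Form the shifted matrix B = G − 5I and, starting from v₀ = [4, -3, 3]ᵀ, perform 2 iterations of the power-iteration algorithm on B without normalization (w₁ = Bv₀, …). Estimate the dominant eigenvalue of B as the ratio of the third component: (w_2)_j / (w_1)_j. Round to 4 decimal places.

-2.7419

B = G − 5I has rows (0, -4, -4); (-4, -6, 5); (-4, 5, 0)
w1 = Bv₀ = (0, 17, -31)
w2 = Bw1 = (56, -257, 85)
Ratio: 85/-31 = -2.7419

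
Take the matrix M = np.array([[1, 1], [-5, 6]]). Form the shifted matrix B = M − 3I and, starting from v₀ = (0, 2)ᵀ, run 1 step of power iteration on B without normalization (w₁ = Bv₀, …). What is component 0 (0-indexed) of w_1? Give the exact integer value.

B = M − 3I has rows (-2, 1); (-5, 3)
w1 = Bv₀ = ((-2)·0 + 1·2; (-5)·0 + 3·2) = (2, 6)
Requested component of w1: 2

2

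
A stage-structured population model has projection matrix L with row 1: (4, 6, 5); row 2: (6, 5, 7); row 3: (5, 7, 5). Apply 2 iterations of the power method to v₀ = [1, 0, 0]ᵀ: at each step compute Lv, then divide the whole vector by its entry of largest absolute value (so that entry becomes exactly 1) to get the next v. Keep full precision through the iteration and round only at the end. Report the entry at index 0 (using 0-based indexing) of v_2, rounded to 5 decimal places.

Lv0 = (4.000000, 6.000000, 5.000000); divide by 6.000000 → v1 = (0.666667, 1.000000, 0.833333)
Lv1 = (12.833333, 14.833333, 14.500000); divide by 14.833333 → v2 = (0.865169, 1.000000, 0.977528)
Requested entry of v2: 77/89 = 0.86517

0.86517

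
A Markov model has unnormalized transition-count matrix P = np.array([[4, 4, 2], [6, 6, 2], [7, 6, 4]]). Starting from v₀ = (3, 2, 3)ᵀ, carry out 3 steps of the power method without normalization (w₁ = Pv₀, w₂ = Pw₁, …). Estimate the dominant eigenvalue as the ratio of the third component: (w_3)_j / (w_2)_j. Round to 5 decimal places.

12.88927

w1 = Pv₀ = (4·3 + 4·2 + 2·3; 6·3 + 6·2 + 2·3; 7·3 + 6·2 + 4·3) = (26, 36, 45)
w2 = Pw1 = (4·26 + 4·36 + 2·45; 6·26 + 6·36 + 2·45; 7·26 + 6·36 + 4·45) = (338, 462, 578)
w3 = Pw2 = (4356, 5956, 7450)
Ratio at component: 7450 / 578 = 12.88927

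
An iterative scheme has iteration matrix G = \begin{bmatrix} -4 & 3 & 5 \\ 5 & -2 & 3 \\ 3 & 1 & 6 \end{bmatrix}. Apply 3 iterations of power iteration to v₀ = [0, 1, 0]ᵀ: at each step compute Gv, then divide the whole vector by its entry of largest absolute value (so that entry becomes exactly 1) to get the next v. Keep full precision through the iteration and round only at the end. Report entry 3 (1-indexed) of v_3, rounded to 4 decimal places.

Gv0 = (3.00000, -2.00000, 1.00000); divide by 3.00000 → v1 = (1.00000, -0.66667, 0.33333)
Gv1 = (-4.33333, 7.33333, 4.33333); divide by 7.33333 → v2 = (-0.59091, 1.00000, 0.59091)
Gv2 = (8.31818, -3.18182, 2.77273); divide by 8.31818 → v3 = (1.00000, -0.38251, 0.33333)
Requested entry of v3: 61/183 = 0.3333

0.3333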